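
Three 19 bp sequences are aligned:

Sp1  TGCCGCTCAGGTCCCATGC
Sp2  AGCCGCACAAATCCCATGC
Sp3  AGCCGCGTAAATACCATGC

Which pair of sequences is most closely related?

Sp1–Sp2: 4/19 differ, p = 0.211, d = 0.247.
Sp1–Sp3: 6/19 differ, p = 0.316, d = 0.410.
Sp2–Sp3: 3/19 differ, p = 0.158, d = 0.177.
The smallest distance is between Sp2 and Sp3.

Sp2 and Sp3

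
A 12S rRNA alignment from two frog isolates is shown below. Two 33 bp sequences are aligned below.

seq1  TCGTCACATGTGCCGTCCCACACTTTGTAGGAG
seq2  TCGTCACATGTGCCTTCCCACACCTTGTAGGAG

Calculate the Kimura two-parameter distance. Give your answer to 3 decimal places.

0.063

Of 33 sites, 1 differences are transitions and 1 are transversions, so P = 1/33 ≈ 0.030303 and Q = 1/33 ≈ 0.030303.
Under the Kimura two-parameter model, d = −½ ln(1 − 2P − Q) − ¼ ln(1 − 2Q).
1 − 2P − Q = 0.909091, giving −½ ln(0.909091) = 0.047655.
1 − 2Q = 0.939394, giving −¼ ln(0.939394) = 0.015630.
d = 0.047655 + 0.015630 = 0.063285.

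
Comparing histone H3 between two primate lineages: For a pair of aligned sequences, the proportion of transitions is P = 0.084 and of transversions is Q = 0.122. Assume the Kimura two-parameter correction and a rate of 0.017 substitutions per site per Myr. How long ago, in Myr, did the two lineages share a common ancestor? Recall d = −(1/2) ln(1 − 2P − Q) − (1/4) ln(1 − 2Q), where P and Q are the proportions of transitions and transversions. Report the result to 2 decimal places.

7.09

Under the Kimura two-parameter model, d = −½ ln(1 − 2P − Q) − ¼ ln(1 − 2Q).
1 − 2P − Q = 0.71, giving −½ ln(0.71) = 0.171245.
1 − 2Q = 0.756, giving −¼ ln(0.756) = 0.069928.
d = 0.171245 + 0.069928 = 0.241173.
Under a molecular clock d = 2μt, so t = d/(2μ) = 0.241173 / (2 × 0.017) = 7.09 Myr.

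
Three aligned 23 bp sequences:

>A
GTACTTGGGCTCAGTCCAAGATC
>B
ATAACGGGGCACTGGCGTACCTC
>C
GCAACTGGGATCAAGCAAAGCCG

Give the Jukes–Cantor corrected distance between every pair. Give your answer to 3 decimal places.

A–B: 11/23 sites differ → p ≈ 0.478261, d = −0.75 ln(1 − 0.637681) = 0.761423 ≈ 0.761.
A–C: 10/23 sites differ → p ≈ 0.434783, d = −0.75 ln(1 − 0.579711) = 0.650110 ≈ 0.650.
B–C: 12/23 sites differ → p ≈ 0.521739, d = −0.75 ln(1 − 0.695652) = 0.892188 ≈ 0.892.

d(A,B) = 0.761, d(A,C) = 0.650, d(B,C) = 0.892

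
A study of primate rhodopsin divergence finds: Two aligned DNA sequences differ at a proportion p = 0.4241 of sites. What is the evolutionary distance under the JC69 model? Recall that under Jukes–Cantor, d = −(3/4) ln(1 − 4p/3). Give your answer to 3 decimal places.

0.625

d = −(3/4) ln(1 − 4p/3) = −0.75 ln(1 − 0.565467) = −0.75 ln(0.434533)
  = −0.75 × (-0.833483) = 0.625112 substitutions/site.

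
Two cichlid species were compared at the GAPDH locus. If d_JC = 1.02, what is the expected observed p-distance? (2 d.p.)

0.56

p = (3/4)(1 − e^(−4d/3)) = 0.75 × (1 − e^(-1.36)) = 0.75 × (1 − 0.256661) = 0.557504.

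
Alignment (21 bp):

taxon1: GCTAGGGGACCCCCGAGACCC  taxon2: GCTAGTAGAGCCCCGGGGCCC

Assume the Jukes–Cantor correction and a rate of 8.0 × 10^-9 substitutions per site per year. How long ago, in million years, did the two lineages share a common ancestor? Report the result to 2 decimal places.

17.90

The sequences differ at 5 of 21 sites (6, 7, 10, 16, 18), so p = 5/21 ≈ 0.238095.
d = −(3/4) ln(1 − 4p/3) = −0.75 ln(1 − 0.31746) = −0.75 ln(0.68254)
  = −0.75 × (-0.381934) = 0.286451 substitutions/site.
Under a molecular clock d = 2μt, so t = d/(2μ) = 0.286451 / (2 × 8.0 × 10^-9) = 17.90 million years.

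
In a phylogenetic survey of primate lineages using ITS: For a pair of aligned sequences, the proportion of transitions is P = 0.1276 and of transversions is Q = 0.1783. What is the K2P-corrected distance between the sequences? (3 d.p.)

0.394

Under the Kimura two-parameter model, d = −½ ln(1 − 2P − Q) − ¼ ln(1 − 2Q).
1 − 2P − Q = 0.5665, giving −½ ln(0.5665) = 0.284139.
1 − 2Q = 0.6434, giving −¼ ln(0.6434) = 0.110247.
d = 0.284139 + 0.110247 = 0.394386.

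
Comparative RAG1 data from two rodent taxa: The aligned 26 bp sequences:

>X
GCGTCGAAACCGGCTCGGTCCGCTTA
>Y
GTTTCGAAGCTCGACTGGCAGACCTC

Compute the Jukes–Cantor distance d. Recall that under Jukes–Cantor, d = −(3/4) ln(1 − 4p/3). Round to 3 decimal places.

The sequences differ at 14 of 26 sites, so p = 14/26 ≈ 0.538462.
d = −(3/4) ln(1 − 4p/3) = −0.75 ln(1 − 0.717949) = −0.75 ln(0.282051)
  = −0.75 × (-1.265667) = 0.949250 substitutions/site.

0.949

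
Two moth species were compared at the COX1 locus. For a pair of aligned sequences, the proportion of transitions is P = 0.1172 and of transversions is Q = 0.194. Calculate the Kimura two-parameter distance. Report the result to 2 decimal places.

Under the Kimura two-parameter model, d = −½ ln(1 − 2P − Q) − ¼ ln(1 − 2Q).
1 − 2P − Q = 0.5716, giving −½ ln(0.5716) = 0.279658.
1 − 2Q = 0.612, giving −¼ ln(0.612) = 0.122756.
d = 0.279658 + 0.122756 = 0.402414.

0.40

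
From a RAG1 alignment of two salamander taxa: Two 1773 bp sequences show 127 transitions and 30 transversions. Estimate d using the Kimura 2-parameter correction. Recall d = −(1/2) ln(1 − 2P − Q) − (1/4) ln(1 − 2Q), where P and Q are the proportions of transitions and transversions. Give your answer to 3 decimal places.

0.096

P = 127/1773 ≈ 0.07163 and Q = 30/1773 ≈ 0.01692.
Under the Kimura two-parameter model, d = −½ ln(1 − 2P − Q) − ¼ ln(1 − 2Q).
1 − 2P − Q = 0.83982, giving −½ ln(0.83982) = 0.087284.
1 − 2Q = 0.96616, giving −¼ ln(0.96616) = 0.008606.
d = 0.087284 + 0.008606 = 0.095890.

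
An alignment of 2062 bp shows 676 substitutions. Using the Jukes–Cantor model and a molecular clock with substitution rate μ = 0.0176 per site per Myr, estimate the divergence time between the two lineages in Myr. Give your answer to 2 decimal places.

12.24

p = 676/2062 ≈ 0.327837.
d = −(3/4) ln(1 − 4p/3) = −0.75 ln(1 − 0.437116) = −0.75 ln(0.562884)
  = −0.75 × (-0.574682) = 0.431012 substitutions/site.
Under a molecular clock d = 2μt, so t = d/(2μ) = 0.431012 / (2 × 0.0176) = 12.24 Myr.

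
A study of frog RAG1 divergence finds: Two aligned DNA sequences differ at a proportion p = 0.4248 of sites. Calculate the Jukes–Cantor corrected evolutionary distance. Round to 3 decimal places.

0.627

d = −(3/4) ln(1 − 4p/3) = −0.75 ln(1 − 0.5664) = −0.75 ln(0.4336)
  = −0.75 × (-0.835633) = 0.626725 substitutions/site.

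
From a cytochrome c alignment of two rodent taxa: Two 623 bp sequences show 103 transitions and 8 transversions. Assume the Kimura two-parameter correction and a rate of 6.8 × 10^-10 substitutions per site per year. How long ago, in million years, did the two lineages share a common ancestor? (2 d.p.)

159.50

P = 103/623 ≈ 0.165329 and Q = 8/623 ≈ 0.012841.
Under the Kimura two-parameter model, d = −½ ln(1 − 2P − Q) − ¼ ln(1 − 2Q).
1 − 2P − Q = 0.656501, giving −½ ln(0.656501) = 0.210416.
1 − 2Q = 0.974318, giving −¼ ln(0.974318) = 0.006504.
d = 0.210416 + 0.006504 = 0.216920.
Under a molecular clock d = 2μt, so t = d/(2μ) = 0.216920 / (2 × 6.8 × 10^-10) = 159.50 million years.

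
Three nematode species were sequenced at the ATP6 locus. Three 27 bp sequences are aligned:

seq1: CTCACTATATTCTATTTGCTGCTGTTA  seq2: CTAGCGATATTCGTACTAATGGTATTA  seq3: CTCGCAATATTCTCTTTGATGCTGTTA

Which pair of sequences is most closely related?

seq1 and seq3

seq1–seq2: 11/27 differ, p = 0.407, d = 0.588.
seq1–seq3: 4/27 differ, p = 0.148, d = 0.165.
seq2–seq3: 9/27 differ, p = 0.333, d = 0.441.
The smallest distance is between seq1 and seq3.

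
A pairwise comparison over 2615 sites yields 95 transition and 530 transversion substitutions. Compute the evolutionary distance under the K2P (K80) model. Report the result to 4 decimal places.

0.2910

P = 95/2615 ≈ 0.036329 and Q = 530/2615 ≈ 0.202677.
Under the Kimura two-parameter model, d = −½ ln(1 − 2P − Q) − ¼ ln(1 − 2Q).
1 − 2P − Q = 0.724665, giving −½ ln(0.724665) = 0.161023.
1 − 2Q = 0.594646, giving −¼ ln(0.594646) = 0.129947.
d = 0.161023 + 0.129947 = 0.290970.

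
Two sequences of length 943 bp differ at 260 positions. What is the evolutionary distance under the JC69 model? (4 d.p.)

p = 260/943 ≈ 0.275716.
d = −(3/4) ln(1 − 4p/3) = −0.75 ln(1 − 0.367621) = −0.75 ln(0.632379)
  = −0.75 × (-0.458266) = 0.343700 substitutions/site.

0.3437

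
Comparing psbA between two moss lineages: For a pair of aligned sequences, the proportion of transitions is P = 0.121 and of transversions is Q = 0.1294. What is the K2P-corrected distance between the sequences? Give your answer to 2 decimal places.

Under the Kimura two-parameter model, d = −½ ln(1 − 2P − Q) − ¼ ln(1 − 2Q).
1 − 2P − Q = 0.6286, giving −½ ln(0.6286) = 0.232130.
1 − 2Q = 0.7412, giving −¼ ln(0.7412) = 0.074871.
d = 0.232130 + 0.074871 = 0.307001.

0.31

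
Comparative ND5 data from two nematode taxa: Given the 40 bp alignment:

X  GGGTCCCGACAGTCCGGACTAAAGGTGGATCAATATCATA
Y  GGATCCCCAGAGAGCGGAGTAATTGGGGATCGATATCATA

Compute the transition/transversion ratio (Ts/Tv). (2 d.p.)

Transitions are A↔G and C↔T; transversions are all other mismatches.
Transitions: 2. Transversions: 8.
R = 2/8 = 0.25.

0.25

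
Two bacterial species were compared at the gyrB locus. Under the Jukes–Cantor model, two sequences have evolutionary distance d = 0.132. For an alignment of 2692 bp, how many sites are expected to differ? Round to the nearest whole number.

326

Invert JC69: p = (3/4)(1 − e^(−4d/3)) = 0.75 × (1 − e^(-0.176)) = 0.75 × (1 − 0.838618) = 0.121037.
Expected differing sites = pL ≈ 0.121037 × 2692 = 325.831604 ≈ 326.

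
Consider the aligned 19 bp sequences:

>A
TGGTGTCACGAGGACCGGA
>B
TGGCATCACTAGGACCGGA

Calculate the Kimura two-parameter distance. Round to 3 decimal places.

Of 19 sites, 2 differences are transitions and 1 are transversions, so P = 2/19 ≈ 0.105263 and Q = 1/19 ≈ 0.052632.
Under the Kimura two-parameter model, d = −½ ln(1 − 2P − Q) − ¼ ln(1 − 2Q).
1 − 2P − Q = 0.736842, giving −½ ln(0.736842) = 0.152691.
1 − 2Q = 0.894736, giving −¼ ln(0.894736) = 0.027807.
d = 0.152691 + 0.027807 = 0.180498.

0.180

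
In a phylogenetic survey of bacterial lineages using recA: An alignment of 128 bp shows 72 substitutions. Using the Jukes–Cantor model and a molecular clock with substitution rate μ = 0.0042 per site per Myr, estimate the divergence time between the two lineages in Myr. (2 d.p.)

123.78

p = 72/128 = 0.5625.
d = −(3/4) ln(1 − 4p/3) = −0.75 ln(1 − 0.75) = −0.75 ln(0.25)
  = −0.75 × (-1.386294) = 1.039721 substitutions/site.
Under a molecular clock d = 2μt, so t = d/(2μ) = 1.039721 / (2 × 0.0042) = 123.78 Myr.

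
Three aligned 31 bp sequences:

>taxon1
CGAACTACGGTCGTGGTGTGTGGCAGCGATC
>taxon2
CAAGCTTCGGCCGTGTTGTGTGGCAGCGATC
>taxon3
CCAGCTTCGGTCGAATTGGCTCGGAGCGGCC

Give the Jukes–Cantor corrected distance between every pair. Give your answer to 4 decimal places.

d(taxon1,taxon2) = 0.1816, d(taxon1,taxon3) = 0.5445, d(taxon2,taxon3) = 0.4217

taxon1–taxon2: 5/31 sites differ → p ≈ 0.16129, d = −0.75 ln(1 − 0.215053) = 0.181604 ≈ 0.1816.
taxon1–taxon3: 12/31 sites differ → p ≈ 0.387097, d = −0.75 ln(1 − 0.516129) = 0.544453 ≈ 0.5445.
taxon2–taxon3: 10/31 sites differ → p ≈ 0.322581, d = −0.75 ln(1 − 0.430108) = 0.421731 ≈ 0.4217.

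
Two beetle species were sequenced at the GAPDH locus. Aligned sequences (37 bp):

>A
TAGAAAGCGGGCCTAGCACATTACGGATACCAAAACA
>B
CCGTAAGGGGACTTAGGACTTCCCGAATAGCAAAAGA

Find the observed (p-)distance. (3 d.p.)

The sequences differ at 13 of 37 positions.
p = 13/37 = 0.351351… ≈ 0.351 (to 3 d.p.).

0.351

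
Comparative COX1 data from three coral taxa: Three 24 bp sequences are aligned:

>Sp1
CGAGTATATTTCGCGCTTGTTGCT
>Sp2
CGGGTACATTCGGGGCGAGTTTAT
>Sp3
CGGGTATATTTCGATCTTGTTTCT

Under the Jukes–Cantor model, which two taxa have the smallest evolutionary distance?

Sp1–Sp2: 9/24 differ, p = 0.375, d = 0.520.
Sp1–Sp3: 4/24 differ, p = 0.167, d = 0.188.
Sp2–Sp3: 8/24 differ, p = 0.333, d = 0.441.
The smallest distance is between Sp1 and Sp3.

Sp1 and Sp3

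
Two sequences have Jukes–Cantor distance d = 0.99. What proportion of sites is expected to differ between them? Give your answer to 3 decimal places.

0.550

p = (3/4)(1 − e^(−4d/3)) = 0.75 × (1 − e^(-1.32)) = 0.75 × (1 − 0.267135) = 0.549649.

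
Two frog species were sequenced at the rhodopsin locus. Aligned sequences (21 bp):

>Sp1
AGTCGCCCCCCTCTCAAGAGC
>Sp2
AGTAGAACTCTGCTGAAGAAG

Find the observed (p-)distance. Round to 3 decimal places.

0.429

The sequences differ at 9 of 21 positions (sites 4, 6, 7, 9, 11, 12, 15, 20, 21).
p = 9/21 = 0.428571… ≈ 0.429 (to 3 d.p.).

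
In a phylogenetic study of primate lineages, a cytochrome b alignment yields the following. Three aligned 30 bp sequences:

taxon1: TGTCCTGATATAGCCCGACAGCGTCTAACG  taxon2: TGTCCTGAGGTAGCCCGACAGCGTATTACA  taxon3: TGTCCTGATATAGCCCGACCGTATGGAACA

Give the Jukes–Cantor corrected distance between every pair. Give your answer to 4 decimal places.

taxon1–taxon2: 5/30 sites differ → p ≈ 0.166667, d = −0.75 ln(1 − 0.222223) = 0.188487 ≈ 0.1885.
taxon1–taxon3: 6/30 sites differ → p = 0.2, d = −0.75 ln(1 − 0.266667) = 0.232617 ≈ 0.2326.
taxon2–taxon3: 8/30 sites differ → p ≈ 0.266667, d = −0.75 ln(1 − 0.355556) = 0.329526 ≈ 0.3295.

d(taxon1,taxon2) = 0.1885, d(taxon1,taxon3) = 0.2326, d(taxon2,taxon3) = 0.3295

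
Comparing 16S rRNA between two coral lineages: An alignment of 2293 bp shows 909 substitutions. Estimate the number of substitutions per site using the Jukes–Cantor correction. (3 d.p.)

0.564

p = 909/2293 ≈ 0.396424.
d = −(3/4) ln(1 − 4p/3) = −0.75 ln(1 − 0.528565) = −0.75 ln(0.471435)
  = −0.75 × (-0.751974) = 0.563981 substitutions/site.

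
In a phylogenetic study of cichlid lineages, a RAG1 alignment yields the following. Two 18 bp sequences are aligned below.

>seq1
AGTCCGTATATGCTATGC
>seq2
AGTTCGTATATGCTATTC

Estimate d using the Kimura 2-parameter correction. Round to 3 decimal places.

Of 18 sites, 1 differences are transitions and 1 are transversions, so P = 1/18 ≈ 0.055556 and Q = 1/18 ≈ 0.055556.
Under the Kimura two-parameter model, d = −½ ln(1 − 2P − Q) − ¼ ln(1 − 2Q).
1 − 2P − Q = 0.833332, giving −½ ln(0.833332) = 0.091162.
1 − 2Q = 0.888888, giving −¼ ln(0.888888) = 0.029446.
d = 0.091162 + 0.029446 = 0.120608.

0.121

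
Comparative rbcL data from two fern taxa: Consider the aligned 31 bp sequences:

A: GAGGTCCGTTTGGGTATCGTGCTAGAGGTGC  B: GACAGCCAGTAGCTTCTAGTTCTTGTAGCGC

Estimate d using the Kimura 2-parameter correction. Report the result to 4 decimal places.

0.7837

Of 31 sites, 4 differences are transitions and 11 are transversions, so P = 4/31 ≈ 0.129032 and Q = 11/31 ≈ 0.354839.
Under the Kimura two-parameter model, d = −½ ln(1 − 2P − Q) − ¼ ln(1 − 2Q).
1 − 2P − Q = 0.387097, giving −½ ln(0.387097) = 0.474540.
1 − 2Q = 0.290322, giving −¼ ln(0.290322) = 0.309191.
d = 0.474540 + 0.309191 = 0.783731.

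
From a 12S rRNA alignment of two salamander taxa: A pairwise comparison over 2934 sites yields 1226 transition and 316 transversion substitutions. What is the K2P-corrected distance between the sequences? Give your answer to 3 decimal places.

1.497

P = 1226/2934 ≈ 0.41786 and Q = 316/2934 ≈ 0.107703.
Under the Kimura two-parameter model, d = −½ ln(1 − 2P − Q) − ¼ ln(1 − 2Q).
1 − 2P − Q = 0.056577, giving −½ ln(0.056577) = 1.436076.
1 − 2Q = 0.784594, giving −¼ ln(0.784594) = 0.060647.
d = 1.436076 + 0.060647 = 1.496723.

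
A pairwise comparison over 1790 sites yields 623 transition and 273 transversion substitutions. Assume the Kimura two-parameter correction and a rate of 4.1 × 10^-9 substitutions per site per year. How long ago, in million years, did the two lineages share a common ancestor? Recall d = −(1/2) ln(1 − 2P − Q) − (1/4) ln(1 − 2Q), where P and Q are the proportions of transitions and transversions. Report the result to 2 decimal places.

126.21

P = 623/1790 ≈ 0.348045 and Q = 273/1790 ≈ 0.152514.
Under the Kimura two-parameter model, d = −½ ln(1 − 2P − Q) − ¼ ln(1 − 2Q).
1 − 2P − Q = 0.151396, giving −½ ln(0.151396) = 0.943928.
1 − 2Q = 0.694972, giving −¼ ln(0.694972) = 0.090971.
d = 0.943928 + 0.090971 = 1.034899.
Under a molecular clock d = 2μt, so t = d/(2μ) = 1.034899 / (2 × 4.1 × 10^-9) = 126.21 million years.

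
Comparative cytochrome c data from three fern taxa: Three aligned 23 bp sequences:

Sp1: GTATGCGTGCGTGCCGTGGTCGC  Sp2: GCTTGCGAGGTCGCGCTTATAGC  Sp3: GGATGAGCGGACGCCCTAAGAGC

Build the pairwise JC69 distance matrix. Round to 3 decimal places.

Sp1–Sp2: 11/23 sites differ → p ≈ 0.478261, d = −0.75 ln(1 − 0.637681) = 0.761423 ≈ 0.761.
Sp1–Sp3: 11/23 sites differ → p ≈ 0.478261, d = −0.75 ln(1 − 0.637681) = 0.761423 ≈ 0.761.
Sp2–Sp3: 8/23 sites differ → p ≈ 0.347826, d = −0.75 ln(1 − 0.463768) = 0.467391 ≈ 0.467.

d(Sp1,Sp2) = 0.761, d(Sp1,Sp3) = 0.761, d(Sp2,Sp3) = 0.467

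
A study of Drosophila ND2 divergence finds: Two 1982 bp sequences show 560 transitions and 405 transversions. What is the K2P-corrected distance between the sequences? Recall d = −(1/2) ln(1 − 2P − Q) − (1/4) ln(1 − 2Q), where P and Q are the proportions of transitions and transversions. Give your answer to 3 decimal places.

0.865

P = 560/1982 ≈ 0.282543 and Q = 405/1982 ≈ 0.204339.
Under the Kimura two-parameter model, d = −½ ln(1 − 2P − Q) − ¼ ln(1 − 2Q).
1 − 2P − Q = 0.230575, giving −½ ln(0.230575) = 0.733590.
1 − 2Q = 0.591322, giving −¼ ln(0.591322) = 0.131349.
d = 0.733590 + 0.131349 = 0.864939.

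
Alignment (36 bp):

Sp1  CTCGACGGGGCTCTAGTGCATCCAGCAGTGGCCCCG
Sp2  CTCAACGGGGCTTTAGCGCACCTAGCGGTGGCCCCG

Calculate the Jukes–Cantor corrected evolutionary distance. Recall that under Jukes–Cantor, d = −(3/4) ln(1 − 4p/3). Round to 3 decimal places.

The sequences differ at 6 of 36 sites (4, 13, 17, 21, 23, 27), so p = 6/36 ≈ 0.166667.
d = −(3/4) ln(1 − 4p/3) = −0.75 ln(1 − 0.222223) = −0.75 ln(0.777777)
  = −0.75 × (-0.251315) = 0.188486 substitutions/site.

0.188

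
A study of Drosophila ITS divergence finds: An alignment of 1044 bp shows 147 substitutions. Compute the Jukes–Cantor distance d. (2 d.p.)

0.16

p = 147/1044 ≈ 0.140805.
d = −(3/4) ln(1 − 4p/3) = −0.75 ln(1 − 0.18774) = −0.75 ln(0.81226)
  = −0.75 × (-0.207935) = 0.155951 substitutions/site.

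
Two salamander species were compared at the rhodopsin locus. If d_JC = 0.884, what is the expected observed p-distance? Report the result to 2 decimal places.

0.52

p = (3/4)(1 − e^(−4d/3)) = 0.75 × (1 − e^(-1.178667)) = 0.75 × (1 − 0.307689) = 0.519233.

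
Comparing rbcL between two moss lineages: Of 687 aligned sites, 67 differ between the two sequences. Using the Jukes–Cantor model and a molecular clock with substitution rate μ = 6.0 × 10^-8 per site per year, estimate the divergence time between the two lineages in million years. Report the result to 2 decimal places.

0.87

p = 67/687 ≈ 0.097525.
d = −(3/4) ln(1 − 4p/3) = −0.75 ln(1 − 0.130033) = −0.75 ln(0.869967)
  = −0.75 × (-0.139300) = 0.104475 substitutions/site.
Under a molecular clock d = 2μt, so t = d/(2μ) = 0.104475 / (2 × 6.0 × 10^-8) = 0.87 million years.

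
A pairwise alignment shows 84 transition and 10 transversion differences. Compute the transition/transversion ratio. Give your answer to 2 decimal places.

8.40

R = 84/10 = 8.40.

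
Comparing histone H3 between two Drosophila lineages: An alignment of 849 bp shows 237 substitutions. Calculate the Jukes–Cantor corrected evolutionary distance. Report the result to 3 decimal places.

0.349

p = 237/849 ≈ 0.279152.
d = −(3/4) ln(1 − 4p/3) = −0.75 ln(1 − 0.372203) = −0.75 ln(0.627797)
  = −0.75 × (-0.465538) = 0.349154 substitutions/site.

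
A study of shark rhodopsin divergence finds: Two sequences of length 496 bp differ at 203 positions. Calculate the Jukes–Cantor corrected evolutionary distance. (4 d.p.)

0.5917

p = 203/496 ≈ 0.409274.
d = −(3/4) ln(1 − 4p/3) = −0.75 ln(1 − 0.545699) = −0.75 ln(0.454301)
  = −0.75 × (-0.788995) = 0.591746 substitutions/site.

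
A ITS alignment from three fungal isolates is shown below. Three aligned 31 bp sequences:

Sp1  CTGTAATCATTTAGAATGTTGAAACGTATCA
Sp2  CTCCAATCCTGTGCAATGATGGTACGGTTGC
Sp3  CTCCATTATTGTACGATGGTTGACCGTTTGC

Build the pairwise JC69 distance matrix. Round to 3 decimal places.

Sp1–Sp2: 13/31 sites differ → p ≈ 0.419355, d = −0.75 ln(1 − 0.55914) = 0.614271 ≈ 0.614.
Sp1–Sp3: 15/31 sites differ → p ≈ 0.483871, d = −0.75 ln(1 − 0.645161) = 0.777068 ≈ 0.777.
Sp2–Sp3: 10/31 sites differ → p ≈ 0.322581, d = −0.75 ln(1 − 0.430108) = 0.421731 ≈ 0.422.

d(Sp1,Sp2) = 0.614, d(Sp1,Sp3) = 0.777, d(Sp2,Sp3) = 0.422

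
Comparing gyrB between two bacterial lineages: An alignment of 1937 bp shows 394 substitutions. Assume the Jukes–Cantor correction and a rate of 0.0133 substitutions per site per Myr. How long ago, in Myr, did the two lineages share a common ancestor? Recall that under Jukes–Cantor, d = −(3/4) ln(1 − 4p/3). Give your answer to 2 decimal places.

p = 394/1937 ≈ 0.203407.
d = −(3/4) ln(1 − 4p/3) = −0.75 ln(1 − 0.271209) = −0.75 ln(0.728791)
  = −0.75 × (-0.316368) = 0.237276 substitutions/site.
Under a molecular clock d = 2μt, so t = d/(2μ) = 0.237276 / (2 × 0.0133) = 8.92 Myr.

8.92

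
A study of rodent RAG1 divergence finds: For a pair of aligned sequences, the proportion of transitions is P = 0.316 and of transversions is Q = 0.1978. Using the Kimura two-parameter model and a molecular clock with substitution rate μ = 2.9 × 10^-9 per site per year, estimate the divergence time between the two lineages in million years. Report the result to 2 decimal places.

Under the Kimura two-parameter model, d = −½ ln(1 − 2P − Q) − ¼ ln(1 − 2Q).
1 − 2P − Q = 0.1702, giving −½ ln(0.1702) = 0.885391.
1 − 2Q = 0.6044, giving −¼ ln(0.6044) = 0.125880.
d = 0.885391 + 0.125880 = 1.011271.
Under a molecular clock d = 2μt, so t = d/(2μ) = 1.011271 / (2 × 2.9 × 10^-9) = 174.36 million years.

174.36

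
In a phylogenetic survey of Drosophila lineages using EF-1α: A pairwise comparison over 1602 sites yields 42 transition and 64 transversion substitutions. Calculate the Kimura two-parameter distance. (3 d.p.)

P = 42/1602 ≈ 0.026217 and Q = 64/1602 ≈ 0.03995.
Under the Kimura two-parameter model, d = −½ ln(1 − 2P − Q) − ¼ ln(1 − 2Q).
1 − 2P − Q = 0.907616, giving −½ ln(0.907616) = 0.048467.
1 − 2Q = 0.9201, giving −¼ ln(0.9201) = 0.020818.
d = 0.048467 + 0.020818 = 0.069285.

0.069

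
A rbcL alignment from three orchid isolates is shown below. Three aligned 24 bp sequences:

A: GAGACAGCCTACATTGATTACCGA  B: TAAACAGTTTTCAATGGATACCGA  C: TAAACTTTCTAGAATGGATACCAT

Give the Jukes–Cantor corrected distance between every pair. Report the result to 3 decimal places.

A–B: 8/24 sites differ → p ≈ 0.333333, d = −0.75 ln(1 − 0.444444) = 0.440839 ≈ 0.441.
A–C: 11/24 sites differ → p ≈ 0.458333, d = −0.75 ln(1 − 0.611111) = 0.708346 ≈ 0.708.
B–C: 7/24 sites differ → p ≈ 0.291667, d = −0.75 ln(1 − 0.388889) = 0.369358 ≈ 0.369.

d(A,B) = 0.441, d(A,C) = 0.708, d(B,C) = 0.369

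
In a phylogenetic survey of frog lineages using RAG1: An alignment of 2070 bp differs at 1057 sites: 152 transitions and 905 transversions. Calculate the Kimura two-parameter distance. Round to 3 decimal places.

0.957

P = 152/2070 ≈ 0.07343 and Q = 905/2070 ≈ 0.437198.
Under the Kimura two-parameter model, d = −½ ln(1 − 2P − Q) − ¼ ln(1 − 2Q).
1 − 2P − Q = 0.415942, giving −½ ln(0.415942) = 0.438605.
1 − 2Q = 0.125604, giving −¼ ln(0.125604) = 0.518655.
d = 0.438605 + 0.518655 = 0.957260.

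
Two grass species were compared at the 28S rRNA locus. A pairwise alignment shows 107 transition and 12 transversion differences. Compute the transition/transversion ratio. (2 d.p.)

R = 107/12 = 8.916666… ≈ 8.92 (to 2 d.p.).

8.92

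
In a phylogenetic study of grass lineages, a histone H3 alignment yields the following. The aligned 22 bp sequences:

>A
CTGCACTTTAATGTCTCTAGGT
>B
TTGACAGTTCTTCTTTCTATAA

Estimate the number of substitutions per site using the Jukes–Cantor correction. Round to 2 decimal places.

The sequences differ at 12 of 22 sites, so p = 12/22 ≈ 0.545455.
d = −(3/4) ln(1 − 4p/3) = −0.75 ln(1 − 0.727273) = −0.75 ln(0.272727)
  = −0.75 × (-1.299284) = 0.974463 substitutions/site.

0.97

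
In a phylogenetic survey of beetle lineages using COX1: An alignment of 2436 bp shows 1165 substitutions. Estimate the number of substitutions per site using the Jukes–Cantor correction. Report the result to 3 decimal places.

p = 1165/2436 ≈ 0.478243.
d = −(3/4) ln(1 − 4p/3) = −0.75 ln(1 − 0.637657) = −0.75 ln(0.362343)
  = −0.75 × (-1.015164) = 0.761373 substitutions/site.

0.761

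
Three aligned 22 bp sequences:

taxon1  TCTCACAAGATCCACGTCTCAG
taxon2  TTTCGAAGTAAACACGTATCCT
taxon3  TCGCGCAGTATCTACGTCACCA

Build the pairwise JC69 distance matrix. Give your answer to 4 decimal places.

d(taxon1,taxon2) = 0.6987, d(taxon1,taxon3) = 0.4975, d(taxon2,taxon3) = 0.5913

taxon1–taxon2: 10/22 sites differ → p ≈ 0.454545, d = −0.75 ln(1 − 0.60606) = 0.698667 ≈ 0.6987.
taxon1–taxon3: 8/22 sites differ → p ≈ 0.363636, d = −0.75 ln(1 − 0.484848) = 0.497470 ≈ 0.4975.
taxon2–taxon3: 9/22 sites differ → p ≈ 0.409091, d = −0.75 ln(1 − 0.545455) = 0.591344 ≈ 0.5913.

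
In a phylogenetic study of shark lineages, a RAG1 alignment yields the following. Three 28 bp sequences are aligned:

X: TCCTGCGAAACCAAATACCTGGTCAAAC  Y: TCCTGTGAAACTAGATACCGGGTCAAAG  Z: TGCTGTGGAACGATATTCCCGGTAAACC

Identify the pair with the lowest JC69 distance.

X and Y

X–Y: 5/28 differ, p = 0.179, d = 0.204.
X–Z: 9/28 differ, p = 0.321, d = 0.420.
Y–Z: 9/28 differ, p = 0.321, d = 0.420.
The smallest distance is between X and Y.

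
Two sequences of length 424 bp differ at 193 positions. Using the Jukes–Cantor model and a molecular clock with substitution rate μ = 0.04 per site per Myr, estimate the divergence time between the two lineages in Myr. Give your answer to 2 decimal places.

p = 193/424 ≈ 0.455189.
d = −(3/4) ln(1 − 4p/3) = −0.75 ln(1 − 0.606919) = −0.75 ln(0.393081)
  = −0.75 × (-0.933740) = 0.700305 substitutions/site.
Under a molecular clock d = 2μt, so t = d/(2μ) = 0.700305 / (2 × 0.04) = 8.75 Myr.

8.75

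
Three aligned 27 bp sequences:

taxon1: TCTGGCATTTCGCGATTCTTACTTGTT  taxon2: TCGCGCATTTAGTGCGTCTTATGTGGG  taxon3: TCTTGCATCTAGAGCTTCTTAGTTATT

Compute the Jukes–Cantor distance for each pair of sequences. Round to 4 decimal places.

taxon1–taxon2: 10/27 sites differ → p ≈ 0.37037, d = −0.75 ln(1 − 0.493827) = 0.510658 ≈ 0.5107.
taxon1–taxon3: 7/27 sites differ → p ≈ 0.259259, d = −0.75 ln(1 − 0.345679) = 0.318118 ≈ 0.3181.
taxon2–taxon3: 10/27 sites differ → p ≈ 0.37037, d = −0.75 ln(1 − 0.493827) = 0.510658 ≈ 0.5107.

d(taxon1,taxon2) = 0.5107, d(taxon1,taxon3) = 0.3181, d(taxon2,taxon3) = 0.5107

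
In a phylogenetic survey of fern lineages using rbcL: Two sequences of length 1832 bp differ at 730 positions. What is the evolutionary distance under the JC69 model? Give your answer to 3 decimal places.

0.568

p = 730/1832 ≈ 0.398472.
d = −(3/4) ln(1 − 4p/3) = −0.75 ln(1 − 0.531296) = −0.75 ln(0.468704)
  = −0.75 × (-0.757784) = 0.568338 substitutions/site.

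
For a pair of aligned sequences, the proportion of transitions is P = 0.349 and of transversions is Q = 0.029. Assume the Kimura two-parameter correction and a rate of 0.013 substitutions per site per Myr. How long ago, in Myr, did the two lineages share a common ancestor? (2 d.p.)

25.54

Under the Kimura two-parameter model, d = −½ ln(1 − 2P − Q) − ¼ ln(1 − 2Q).
1 − 2P − Q = 0.273, giving −½ ln(0.273) = 0.649142.
1 − 2Q = 0.942, giving −¼ ln(0.942) = 0.014938.
d = 0.649142 + 0.014938 = 0.664080.
Under a molecular clock d = 2μt, so t = d/(2μ) = 0.664080 / (2 × 0.013) = 25.54 Myr.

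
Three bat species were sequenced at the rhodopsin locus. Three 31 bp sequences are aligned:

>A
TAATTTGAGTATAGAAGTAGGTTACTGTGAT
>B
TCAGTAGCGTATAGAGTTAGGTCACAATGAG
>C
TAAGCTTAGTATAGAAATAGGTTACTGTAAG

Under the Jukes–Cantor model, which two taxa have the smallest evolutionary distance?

A and C

A–B: 10/31 differ, p = 0.323, d = 0.422.
A–C: 6/31 differ, p = 0.194, d = 0.224.
B–C: 11/31 differ, p = 0.355, d = 0.481.
The smallest distance is between A and C.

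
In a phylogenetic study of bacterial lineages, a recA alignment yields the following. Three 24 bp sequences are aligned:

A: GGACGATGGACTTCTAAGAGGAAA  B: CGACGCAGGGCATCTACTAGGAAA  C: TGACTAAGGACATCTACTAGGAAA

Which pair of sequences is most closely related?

A–B: 7/24 differ, p = 0.292, d = 0.369.
A–C: 6/24 differ, p = 0.250, d = 0.304.
B–C: 4/24 differ, p = 0.167, d = 0.188.
The smallest distance is between B and C.

B and C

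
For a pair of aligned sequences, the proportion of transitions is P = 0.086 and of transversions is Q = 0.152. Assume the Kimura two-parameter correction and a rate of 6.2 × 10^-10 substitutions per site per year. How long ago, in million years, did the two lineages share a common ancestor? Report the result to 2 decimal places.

230.95

Under the Kimura two-parameter model, d = −½ ln(1 − 2P − Q) − ¼ ln(1 − 2Q).
1 − 2P − Q = 0.676, giving −½ ln(0.676) = 0.195781.
1 − 2Q = 0.696, giving −¼ ln(0.696) = 0.090601.
d = 0.195781 + 0.090601 = 0.286382.
Under a molecular clock d = 2μt, so t = d/(2μ) = 0.286382 / (2 × 6.2 × 10^-10) = 230.95 million years.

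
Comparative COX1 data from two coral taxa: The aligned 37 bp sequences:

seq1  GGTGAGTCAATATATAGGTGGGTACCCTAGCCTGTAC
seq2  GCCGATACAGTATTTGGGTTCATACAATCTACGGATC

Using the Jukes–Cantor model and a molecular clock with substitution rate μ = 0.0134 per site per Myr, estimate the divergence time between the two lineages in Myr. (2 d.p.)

The sequences differ at 18 of 37 sites, so p = 18/37 ≈ 0.486486.
d = −(3/4) ln(1 − 4p/3) = −0.75 ln(1 − 0.648648) = −0.75 ln(0.351352)
  = −0.75 × (-1.045967) = 0.784475 substitutions/site.
Under a molecular clock d = 2μt, so t = d/(2μ) = 0.784475 / (2 × 0.0134) = 29.27 Myr.

29.27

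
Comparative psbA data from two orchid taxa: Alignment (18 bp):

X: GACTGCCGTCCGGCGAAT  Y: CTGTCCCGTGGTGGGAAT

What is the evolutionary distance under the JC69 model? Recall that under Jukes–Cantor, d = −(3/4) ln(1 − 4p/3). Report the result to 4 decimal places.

The sequences differ at 8 of 18 sites (1, 2, 3, 5, 10, 11, 12, 14), so p = 8/18 ≈ 0.444444.
d = −(3/4) ln(1 − 4p/3) = −0.75 ln(1 − 0.592592) = −0.75 ln(0.407408)
  = −0.75 × (-0.897940) = 0.673455 substitutions/site.

0.6735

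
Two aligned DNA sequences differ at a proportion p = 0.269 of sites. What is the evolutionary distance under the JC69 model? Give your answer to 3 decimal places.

d = −(3/4) ln(1 − 4p/3) = −0.75 ln(1 − 0.358667) = −0.75 ln(0.641333)
  = −0.75 × (-0.444206) = 0.333155 substitutions/site.

0.333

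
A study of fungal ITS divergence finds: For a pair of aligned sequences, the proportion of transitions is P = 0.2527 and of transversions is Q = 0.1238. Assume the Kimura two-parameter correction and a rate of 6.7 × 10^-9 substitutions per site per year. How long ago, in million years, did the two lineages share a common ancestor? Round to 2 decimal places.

Under the Kimura two-parameter model, d = −½ ln(1 − 2P − Q) − ¼ ln(1 − 2Q).
1 − 2P − Q = 0.3708, giving −½ ln(0.3708) = 0.496046.
1 − 2Q = 0.7524, giving −¼ ln(0.7524) = 0.071122.
d = 0.496046 + 0.071122 = 0.567168.
Under a molecular clock d = 2μt, so t = d/(2μ) = 0.567168 / (2 × 6.7 × 10^-9) = 42.33 million years.

42.33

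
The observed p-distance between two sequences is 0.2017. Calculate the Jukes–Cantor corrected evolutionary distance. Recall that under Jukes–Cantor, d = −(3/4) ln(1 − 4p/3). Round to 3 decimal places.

0.235

d = −(3/4) ln(1 − 4p/3) = −0.75 ln(1 − 0.268933) = −0.75 ln(0.731067)
  = −0.75 × (-0.313250) = 0.234938 substitutions/site.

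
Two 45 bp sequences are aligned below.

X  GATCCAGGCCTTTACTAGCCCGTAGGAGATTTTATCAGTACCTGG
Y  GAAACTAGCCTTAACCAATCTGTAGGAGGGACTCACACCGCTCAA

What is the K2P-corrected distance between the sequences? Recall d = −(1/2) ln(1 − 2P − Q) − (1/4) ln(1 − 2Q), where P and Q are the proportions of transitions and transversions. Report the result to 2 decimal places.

Of 45 sites, 13 differences are transitions and 9 are transversions, so P = 13/45 ≈ 0.288889 and Q = 9/45 = 0.2.
Under the Kimura two-parameter model, d = −½ ln(1 − 2P − Q) − ¼ ln(1 − 2Q).
1 − 2P − Q = 0.222222, giving −½ ln(0.222222) = 0.752039.
1 − 2Q = 0.6, giving −¼ ln(0.6) = 0.127706.
d = 0.752039 + 0.127706 = 0.879745.

0.88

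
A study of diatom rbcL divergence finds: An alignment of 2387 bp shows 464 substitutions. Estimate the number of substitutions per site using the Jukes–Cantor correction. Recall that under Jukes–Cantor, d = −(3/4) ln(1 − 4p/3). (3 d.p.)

p = 464/2387 ≈ 0.194386.
d = −(3/4) ln(1 − 4p/3) = −0.75 ln(1 − 0.259181) = −0.75 ln(0.740819)
  = −0.75 × (-0.299999) = 0.224999 substitutions/site.

0.225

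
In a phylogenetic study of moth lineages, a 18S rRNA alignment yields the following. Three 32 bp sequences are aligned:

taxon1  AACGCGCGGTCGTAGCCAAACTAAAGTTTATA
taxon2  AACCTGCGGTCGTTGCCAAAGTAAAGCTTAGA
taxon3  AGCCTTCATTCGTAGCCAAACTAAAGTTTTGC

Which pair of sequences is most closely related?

taxon1 and taxon2

taxon1–taxon2: 6/32 differ, p = 0.188, d = 0.216.
taxon1–taxon3: 9/32 differ, p = 0.281, d = 0.353.
taxon2–taxon3: 9/32 differ, p = 0.281, d = 0.353.
The smallest distance is between taxon1 and taxon2.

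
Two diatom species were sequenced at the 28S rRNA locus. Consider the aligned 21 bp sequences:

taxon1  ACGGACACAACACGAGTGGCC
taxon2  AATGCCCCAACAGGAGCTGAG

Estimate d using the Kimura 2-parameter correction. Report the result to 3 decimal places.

Of 21 sites, 1 differences are transitions and 8 are transversions, so P = 1/21 ≈ 0.047619 and Q = 8/21 ≈ 0.380952.
Under the Kimura two-parameter model, d = −½ ln(1 − 2P − Q) − ¼ ln(1 − 2Q).
1 − 2P − Q = 0.52381, giving −½ ln(0.52381) = 0.323313.
1 − 2Q = 0.238096, giving −¼ ln(0.238096) = 0.358770.
d = 0.323313 + 0.358770 = 0.682083.

0.682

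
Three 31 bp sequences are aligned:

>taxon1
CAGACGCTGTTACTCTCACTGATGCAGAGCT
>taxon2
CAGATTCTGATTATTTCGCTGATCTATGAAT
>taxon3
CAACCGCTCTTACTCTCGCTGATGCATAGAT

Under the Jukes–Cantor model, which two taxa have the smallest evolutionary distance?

taxon1–taxon2: 13/31 differ, p = 0.419, d = 0.614.
taxon1–taxon3: 6/31 differ, p = 0.194, d = 0.224.
taxon2–taxon3: 13/31 differ, p = 0.419, d = 0.614.
The smallest distance is between taxon1 and taxon3.

taxon1 and taxon3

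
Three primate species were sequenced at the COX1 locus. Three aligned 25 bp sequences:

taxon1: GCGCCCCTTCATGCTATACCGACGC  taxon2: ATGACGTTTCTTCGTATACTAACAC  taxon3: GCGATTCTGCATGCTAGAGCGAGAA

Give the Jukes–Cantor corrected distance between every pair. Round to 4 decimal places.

taxon1–taxon2: 11/25 sites differ → p = 0.44, d = −0.75 ln(1 − 0.586667) = 0.662626 ≈ 0.6626.
taxon1–taxon3: 9/25 sites differ → p = 0.36, d = −0.75 ln(1 − 0.48) = 0.490445 ≈ 0.4904.
taxon2–taxon3: 15/25 sites differ → p = 0.6, d = −0.75 ln(1 − 0.8) = 1.207078 ≈ 1.2071.

d(taxon1,taxon2) = 0.6626, d(taxon1,taxon3) = 0.4904, d(taxon2,taxon3) = 1.2071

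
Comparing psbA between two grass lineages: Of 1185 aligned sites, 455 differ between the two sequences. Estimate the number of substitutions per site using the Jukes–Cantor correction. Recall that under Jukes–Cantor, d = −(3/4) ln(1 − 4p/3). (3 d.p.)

p = 455/1185 ≈ 0.383966.
d = −(3/4) ln(1 − 4p/3) = −0.75 ln(1 − 0.511955) = −0.75 ln(0.488045)
  = −0.75 × (-0.717348) = 0.538011 substitutions/site.

0.538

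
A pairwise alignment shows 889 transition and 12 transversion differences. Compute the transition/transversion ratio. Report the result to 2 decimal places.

74.08

R = 889/12 = 74.083333… ≈ 74.08 (to 2 d.p.).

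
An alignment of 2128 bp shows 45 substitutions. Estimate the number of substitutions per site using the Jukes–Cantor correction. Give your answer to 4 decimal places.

p = 45/2128 ≈ 0.021147.
d = −(3/4) ln(1 − 4p/3) = −0.75 ln(1 − 0.028196) = −0.75 ln(0.971804)
  = −0.75 × (-0.028601) = 0.021451 substitutions/site.

0.0215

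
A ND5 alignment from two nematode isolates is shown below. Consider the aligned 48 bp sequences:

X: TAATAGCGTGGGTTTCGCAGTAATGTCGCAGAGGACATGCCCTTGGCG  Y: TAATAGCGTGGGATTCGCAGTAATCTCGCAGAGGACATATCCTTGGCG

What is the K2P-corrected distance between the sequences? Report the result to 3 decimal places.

Of 48 sites, 2 differences are transitions and 2 are transversions, so P = 2/48 ≈ 0.041667 and Q = 2/48 ≈ 0.041667.
Under the Kimura two-parameter model, d = −½ ln(1 − 2P − Q) − ¼ ln(1 − 2Q).
1 − 2P − Q = 0.874999, giving −½ ln(0.874999) = 0.066766.
1 − 2Q = 0.916666, giving −¼ ln(0.916666) = 0.021753.
d = 0.066766 + 0.021753 = 0.088519.

0.089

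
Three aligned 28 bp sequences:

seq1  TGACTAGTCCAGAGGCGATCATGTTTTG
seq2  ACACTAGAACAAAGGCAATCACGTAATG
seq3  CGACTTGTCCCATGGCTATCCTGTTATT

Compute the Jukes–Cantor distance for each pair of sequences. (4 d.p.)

d(seq1,seq2) = 0.4197, d(seq1,seq3) = 0.4197, d(seq2,seq3) = 0.6355

seq1–seq2: 9/28 sites differ → p ≈ 0.321429, d = −0.75 ln(1 − 0.428572) = 0.419713 ≈ 0.4197.
seq1–seq3: 9/28 sites differ → p ≈ 0.321429, d = −0.75 ln(1 − 0.428572) = 0.419713 ≈ 0.4197.
seq2–seq3: 12/28 sites differ → p ≈ 0.428571, d = −0.75 ln(1 − 0.571428) = 0.635472 ≈ 0.6355.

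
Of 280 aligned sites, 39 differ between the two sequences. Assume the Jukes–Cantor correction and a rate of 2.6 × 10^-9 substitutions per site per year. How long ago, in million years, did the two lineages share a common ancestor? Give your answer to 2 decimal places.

29.63

p = 39/280 ≈ 0.139286.
d = −(3/4) ln(1 − 4p/3) = −0.75 ln(1 − 0.185715) = −0.75 ln(0.814285)
  = −0.75 × (-0.205445) = 0.154084 substitutions/site.
Under a molecular clock d = 2μt, so t = d/(2μ) = 0.154084 / (2 × 2.6 × 10^-9) = 29.63 million years.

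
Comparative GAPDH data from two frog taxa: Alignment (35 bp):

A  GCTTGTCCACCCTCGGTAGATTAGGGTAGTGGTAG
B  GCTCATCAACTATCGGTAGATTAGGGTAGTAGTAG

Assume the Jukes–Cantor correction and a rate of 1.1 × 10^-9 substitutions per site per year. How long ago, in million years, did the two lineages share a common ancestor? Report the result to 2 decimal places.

88.47

The sequences differ at 6 of 35 sites (4, 5, 8, 11, 12, 31), so p = 6/35 ≈ 0.171429.
d = −(3/4) ln(1 − 4p/3) = −0.75 ln(1 − 0.228572) = −0.75 ln(0.771428)
  = −0.75 × (-0.259512) = 0.194634 substitutions/site.
Under a molecular clock d = 2μt, so t = d/(2μ) = 0.194634 / (2 × 1.1 × 10^-9) = 88.47 million years.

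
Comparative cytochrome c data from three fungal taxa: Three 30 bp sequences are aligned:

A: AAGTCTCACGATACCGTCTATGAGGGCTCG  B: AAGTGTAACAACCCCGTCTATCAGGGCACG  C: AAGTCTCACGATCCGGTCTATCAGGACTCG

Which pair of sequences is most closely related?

A–B: 7/30 differ, p = 0.233, d = 0.280.
A–C: 4/30 differ, p = 0.133, d = 0.147.
B–C: 7/30 differ, p = 0.233, d = 0.280.
The smallest distance is between A and C.

A and C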